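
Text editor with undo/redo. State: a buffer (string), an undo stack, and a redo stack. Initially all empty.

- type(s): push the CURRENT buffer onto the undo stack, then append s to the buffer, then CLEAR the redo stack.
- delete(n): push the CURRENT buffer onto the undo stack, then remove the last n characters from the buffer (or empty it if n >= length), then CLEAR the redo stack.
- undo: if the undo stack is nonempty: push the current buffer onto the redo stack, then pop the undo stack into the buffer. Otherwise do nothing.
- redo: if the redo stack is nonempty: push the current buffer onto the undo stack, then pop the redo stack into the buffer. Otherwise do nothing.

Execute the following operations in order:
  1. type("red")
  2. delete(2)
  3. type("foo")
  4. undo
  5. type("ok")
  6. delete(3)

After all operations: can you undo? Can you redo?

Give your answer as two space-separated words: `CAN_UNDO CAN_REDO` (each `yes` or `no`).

Answer: yes no

Derivation:
After op 1 (type): buf='red' undo_depth=1 redo_depth=0
After op 2 (delete): buf='r' undo_depth=2 redo_depth=0
After op 3 (type): buf='rfoo' undo_depth=3 redo_depth=0
After op 4 (undo): buf='r' undo_depth=2 redo_depth=1
After op 5 (type): buf='rok' undo_depth=3 redo_depth=0
After op 6 (delete): buf='(empty)' undo_depth=4 redo_depth=0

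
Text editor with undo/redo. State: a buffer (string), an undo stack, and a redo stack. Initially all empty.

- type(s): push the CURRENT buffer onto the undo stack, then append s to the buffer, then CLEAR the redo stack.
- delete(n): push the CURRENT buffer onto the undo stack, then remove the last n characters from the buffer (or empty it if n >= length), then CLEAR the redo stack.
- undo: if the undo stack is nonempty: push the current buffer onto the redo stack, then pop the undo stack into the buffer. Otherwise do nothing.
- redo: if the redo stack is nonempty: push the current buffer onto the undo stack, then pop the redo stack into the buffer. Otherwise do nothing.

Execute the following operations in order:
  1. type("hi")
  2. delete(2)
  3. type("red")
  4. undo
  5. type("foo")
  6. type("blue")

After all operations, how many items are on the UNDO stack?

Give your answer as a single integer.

After op 1 (type): buf='hi' undo_depth=1 redo_depth=0
After op 2 (delete): buf='(empty)' undo_depth=2 redo_depth=0
After op 3 (type): buf='red' undo_depth=3 redo_depth=0
After op 4 (undo): buf='(empty)' undo_depth=2 redo_depth=1
After op 5 (type): buf='foo' undo_depth=3 redo_depth=0
After op 6 (type): buf='fooblue' undo_depth=4 redo_depth=0

Answer: 4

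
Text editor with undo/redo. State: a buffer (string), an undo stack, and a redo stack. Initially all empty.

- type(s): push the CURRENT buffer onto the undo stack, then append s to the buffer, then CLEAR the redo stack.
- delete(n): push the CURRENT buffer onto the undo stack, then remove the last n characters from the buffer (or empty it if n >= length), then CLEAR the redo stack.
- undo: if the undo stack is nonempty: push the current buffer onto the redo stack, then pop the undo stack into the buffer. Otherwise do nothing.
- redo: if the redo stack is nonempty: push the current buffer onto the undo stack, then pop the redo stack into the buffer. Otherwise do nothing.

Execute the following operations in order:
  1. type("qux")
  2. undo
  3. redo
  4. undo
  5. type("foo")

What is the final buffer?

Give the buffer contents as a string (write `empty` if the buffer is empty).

After op 1 (type): buf='qux' undo_depth=1 redo_depth=0
After op 2 (undo): buf='(empty)' undo_depth=0 redo_depth=1
After op 3 (redo): buf='qux' undo_depth=1 redo_depth=0
After op 4 (undo): buf='(empty)' undo_depth=0 redo_depth=1
After op 5 (type): buf='foo' undo_depth=1 redo_depth=0

Answer: foo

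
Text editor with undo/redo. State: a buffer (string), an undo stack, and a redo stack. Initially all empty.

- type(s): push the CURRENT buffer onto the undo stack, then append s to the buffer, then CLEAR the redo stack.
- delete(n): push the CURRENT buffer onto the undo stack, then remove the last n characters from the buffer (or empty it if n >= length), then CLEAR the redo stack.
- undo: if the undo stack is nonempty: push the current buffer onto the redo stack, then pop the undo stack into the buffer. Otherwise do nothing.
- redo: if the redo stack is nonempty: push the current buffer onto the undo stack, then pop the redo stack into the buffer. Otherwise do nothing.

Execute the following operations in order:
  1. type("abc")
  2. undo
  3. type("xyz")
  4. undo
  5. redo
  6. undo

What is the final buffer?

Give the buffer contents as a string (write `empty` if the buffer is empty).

Answer: empty

Derivation:
After op 1 (type): buf='abc' undo_depth=1 redo_depth=0
After op 2 (undo): buf='(empty)' undo_depth=0 redo_depth=1
After op 3 (type): buf='xyz' undo_depth=1 redo_depth=0
After op 4 (undo): buf='(empty)' undo_depth=0 redo_depth=1
After op 5 (redo): buf='xyz' undo_depth=1 redo_depth=0
After op 6 (undo): buf='(empty)' undo_depth=0 redo_depth=1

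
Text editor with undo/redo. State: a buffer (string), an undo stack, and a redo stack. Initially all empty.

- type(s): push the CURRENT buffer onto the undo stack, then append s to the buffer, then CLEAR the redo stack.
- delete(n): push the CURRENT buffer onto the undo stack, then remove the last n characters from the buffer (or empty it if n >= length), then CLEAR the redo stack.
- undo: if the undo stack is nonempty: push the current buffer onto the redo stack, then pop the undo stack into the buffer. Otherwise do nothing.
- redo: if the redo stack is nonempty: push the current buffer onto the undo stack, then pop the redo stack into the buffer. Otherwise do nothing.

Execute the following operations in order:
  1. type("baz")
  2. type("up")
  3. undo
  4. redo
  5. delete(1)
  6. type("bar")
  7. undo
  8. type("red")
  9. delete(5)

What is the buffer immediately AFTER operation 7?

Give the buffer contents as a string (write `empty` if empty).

Answer: bazu

Derivation:
After op 1 (type): buf='baz' undo_depth=1 redo_depth=0
After op 2 (type): buf='bazup' undo_depth=2 redo_depth=0
After op 3 (undo): buf='baz' undo_depth=1 redo_depth=1
After op 4 (redo): buf='bazup' undo_depth=2 redo_depth=0
After op 5 (delete): buf='bazu' undo_depth=3 redo_depth=0
After op 6 (type): buf='bazubar' undo_depth=4 redo_depth=0
After op 7 (undo): buf='bazu' undo_depth=3 redo_depth=1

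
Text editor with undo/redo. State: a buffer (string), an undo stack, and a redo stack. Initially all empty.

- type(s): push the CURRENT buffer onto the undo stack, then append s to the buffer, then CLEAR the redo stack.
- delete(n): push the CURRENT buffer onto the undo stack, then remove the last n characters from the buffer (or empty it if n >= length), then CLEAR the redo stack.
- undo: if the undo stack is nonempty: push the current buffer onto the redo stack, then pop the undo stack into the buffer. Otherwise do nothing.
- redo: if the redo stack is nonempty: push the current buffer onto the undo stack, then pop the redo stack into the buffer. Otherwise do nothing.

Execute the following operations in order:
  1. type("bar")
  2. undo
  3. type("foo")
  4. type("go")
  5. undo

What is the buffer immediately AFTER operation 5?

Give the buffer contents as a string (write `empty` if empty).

Answer: foo

Derivation:
After op 1 (type): buf='bar' undo_depth=1 redo_depth=0
After op 2 (undo): buf='(empty)' undo_depth=0 redo_depth=1
After op 3 (type): buf='foo' undo_depth=1 redo_depth=0
After op 4 (type): buf='foogo' undo_depth=2 redo_depth=0
After op 5 (undo): buf='foo' undo_depth=1 redo_depth=1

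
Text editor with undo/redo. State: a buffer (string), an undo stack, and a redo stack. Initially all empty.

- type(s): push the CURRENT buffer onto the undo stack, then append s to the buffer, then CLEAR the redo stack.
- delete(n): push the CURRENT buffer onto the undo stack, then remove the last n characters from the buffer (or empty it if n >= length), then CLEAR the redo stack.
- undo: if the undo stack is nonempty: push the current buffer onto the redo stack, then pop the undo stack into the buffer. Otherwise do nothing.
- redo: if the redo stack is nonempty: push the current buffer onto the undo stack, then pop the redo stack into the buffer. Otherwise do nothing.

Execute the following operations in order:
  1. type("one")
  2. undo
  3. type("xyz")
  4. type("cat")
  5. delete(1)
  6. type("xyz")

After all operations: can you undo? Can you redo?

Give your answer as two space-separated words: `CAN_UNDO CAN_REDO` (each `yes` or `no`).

Answer: yes no

Derivation:
After op 1 (type): buf='one' undo_depth=1 redo_depth=0
After op 2 (undo): buf='(empty)' undo_depth=0 redo_depth=1
After op 3 (type): buf='xyz' undo_depth=1 redo_depth=0
After op 4 (type): buf='xyzcat' undo_depth=2 redo_depth=0
After op 5 (delete): buf='xyzca' undo_depth=3 redo_depth=0
After op 6 (type): buf='xyzcaxyz' undo_depth=4 redo_depth=0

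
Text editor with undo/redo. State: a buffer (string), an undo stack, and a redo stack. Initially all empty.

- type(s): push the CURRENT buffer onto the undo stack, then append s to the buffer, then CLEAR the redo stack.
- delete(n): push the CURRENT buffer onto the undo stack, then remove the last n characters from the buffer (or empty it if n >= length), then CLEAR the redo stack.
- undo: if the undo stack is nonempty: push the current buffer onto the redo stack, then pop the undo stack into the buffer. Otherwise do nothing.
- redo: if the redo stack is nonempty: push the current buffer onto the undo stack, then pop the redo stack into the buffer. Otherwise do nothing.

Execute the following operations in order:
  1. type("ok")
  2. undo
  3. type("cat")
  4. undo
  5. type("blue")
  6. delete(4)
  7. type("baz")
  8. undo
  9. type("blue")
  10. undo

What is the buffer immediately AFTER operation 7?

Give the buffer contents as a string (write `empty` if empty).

After op 1 (type): buf='ok' undo_depth=1 redo_depth=0
After op 2 (undo): buf='(empty)' undo_depth=0 redo_depth=1
After op 3 (type): buf='cat' undo_depth=1 redo_depth=0
After op 4 (undo): buf='(empty)' undo_depth=0 redo_depth=1
After op 5 (type): buf='blue' undo_depth=1 redo_depth=0
After op 6 (delete): buf='(empty)' undo_depth=2 redo_depth=0
After op 7 (type): buf='baz' undo_depth=3 redo_depth=0

Answer: baz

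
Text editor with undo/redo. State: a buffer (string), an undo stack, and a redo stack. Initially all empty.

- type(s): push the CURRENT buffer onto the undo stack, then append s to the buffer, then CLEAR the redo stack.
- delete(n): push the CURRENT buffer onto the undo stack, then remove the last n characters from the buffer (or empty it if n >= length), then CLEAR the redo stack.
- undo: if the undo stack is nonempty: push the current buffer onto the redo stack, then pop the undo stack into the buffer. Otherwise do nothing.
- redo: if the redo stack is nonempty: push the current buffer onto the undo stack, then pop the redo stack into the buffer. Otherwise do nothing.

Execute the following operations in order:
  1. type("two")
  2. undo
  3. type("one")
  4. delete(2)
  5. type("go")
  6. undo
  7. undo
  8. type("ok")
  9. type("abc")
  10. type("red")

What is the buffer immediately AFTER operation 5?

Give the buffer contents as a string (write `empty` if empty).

Answer: ogo

Derivation:
After op 1 (type): buf='two' undo_depth=1 redo_depth=0
After op 2 (undo): buf='(empty)' undo_depth=0 redo_depth=1
After op 3 (type): buf='one' undo_depth=1 redo_depth=0
After op 4 (delete): buf='o' undo_depth=2 redo_depth=0
After op 5 (type): buf='ogo' undo_depth=3 redo_depth=0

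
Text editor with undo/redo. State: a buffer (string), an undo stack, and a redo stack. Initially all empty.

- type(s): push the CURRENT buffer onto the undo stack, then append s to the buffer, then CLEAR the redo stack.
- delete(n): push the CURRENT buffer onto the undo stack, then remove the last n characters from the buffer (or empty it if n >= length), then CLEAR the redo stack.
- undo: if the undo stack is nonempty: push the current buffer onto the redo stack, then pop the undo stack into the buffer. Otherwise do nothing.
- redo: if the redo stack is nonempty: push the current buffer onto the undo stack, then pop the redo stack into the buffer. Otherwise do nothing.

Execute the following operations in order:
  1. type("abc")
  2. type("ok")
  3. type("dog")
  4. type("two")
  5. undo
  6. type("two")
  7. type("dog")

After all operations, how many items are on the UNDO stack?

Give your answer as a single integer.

After op 1 (type): buf='abc' undo_depth=1 redo_depth=0
After op 2 (type): buf='abcok' undo_depth=2 redo_depth=0
After op 3 (type): buf='abcokdog' undo_depth=3 redo_depth=0
After op 4 (type): buf='abcokdogtwo' undo_depth=4 redo_depth=0
After op 5 (undo): buf='abcokdog' undo_depth=3 redo_depth=1
After op 6 (type): buf='abcokdogtwo' undo_depth=4 redo_depth=0
After op 7 (type): buf='abcokdogtwodog' undo_depth=5 redo_depth=0

Answer: 5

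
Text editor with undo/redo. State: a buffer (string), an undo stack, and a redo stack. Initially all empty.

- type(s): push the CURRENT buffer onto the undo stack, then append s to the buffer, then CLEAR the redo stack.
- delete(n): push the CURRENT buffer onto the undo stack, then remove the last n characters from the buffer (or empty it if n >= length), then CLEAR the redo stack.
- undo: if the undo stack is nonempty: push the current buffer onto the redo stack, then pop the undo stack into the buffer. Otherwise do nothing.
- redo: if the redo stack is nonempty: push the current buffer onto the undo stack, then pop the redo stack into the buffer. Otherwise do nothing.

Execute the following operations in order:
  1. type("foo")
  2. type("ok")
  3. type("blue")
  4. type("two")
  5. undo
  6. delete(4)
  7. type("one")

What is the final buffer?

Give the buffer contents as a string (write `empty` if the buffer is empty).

After op 1 (type): buf='foo' undo_depth=1 redo_depth=0
After op 2 (type): buf='foook' undo_depth=2 redo_depth=0
After op 3 (type): buf='foookblue' undo_depth=3 redo_depth=0
After op 4 (type): buf='foookbluetwo' undo_depth=4 redo_depth=0
After op 5 (undo): buf='foookblue' undo_depth=3 redo_depth=1
After op 6 (delete): buf='foook' undo_depth=4 redo_depth=0
After op 7 (type): buf='foookone' undo_depth=5 redo_depth=0

Answer: foookone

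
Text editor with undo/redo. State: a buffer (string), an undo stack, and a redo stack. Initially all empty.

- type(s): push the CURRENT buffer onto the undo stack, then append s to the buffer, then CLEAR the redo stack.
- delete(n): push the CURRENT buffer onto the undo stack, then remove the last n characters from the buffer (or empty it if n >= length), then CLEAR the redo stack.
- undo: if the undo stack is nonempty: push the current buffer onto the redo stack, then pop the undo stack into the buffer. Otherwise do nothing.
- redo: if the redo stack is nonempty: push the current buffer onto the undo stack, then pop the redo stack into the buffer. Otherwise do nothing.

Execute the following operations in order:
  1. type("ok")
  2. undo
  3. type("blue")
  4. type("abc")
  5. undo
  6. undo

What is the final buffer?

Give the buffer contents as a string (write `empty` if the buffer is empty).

Answer: empty

Derivation:
After op 1 (type): buf='ok' undo_depth=1 redo_depth=0
After op 2 (undo): buf='(empty)' undo_depth=0 redo_depth=1
After op 3 (type): buf='blue' undo_depth=1 redo_depth=0
After op 4 (type): buf='blueabc' undo_depth=2 redo_depth=0
After op 5 (undo): buf='blue' undo_depth=1 redo_depth=1
After op 6 (undo): buf='(empty)' undo_depth=0 redo_depth=2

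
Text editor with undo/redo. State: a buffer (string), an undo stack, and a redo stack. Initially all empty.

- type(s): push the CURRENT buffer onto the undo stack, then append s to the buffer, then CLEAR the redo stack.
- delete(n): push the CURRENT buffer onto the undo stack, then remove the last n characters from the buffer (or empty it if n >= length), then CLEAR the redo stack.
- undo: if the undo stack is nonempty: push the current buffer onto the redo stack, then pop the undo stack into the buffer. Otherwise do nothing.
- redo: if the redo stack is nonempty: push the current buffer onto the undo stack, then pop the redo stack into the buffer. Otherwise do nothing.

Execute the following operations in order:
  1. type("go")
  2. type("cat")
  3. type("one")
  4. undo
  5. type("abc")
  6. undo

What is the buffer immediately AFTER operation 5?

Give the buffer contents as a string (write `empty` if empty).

Answer: gocatabc

Derivation:
After op 1 (type): buf='go' undo_depth=1 redo_depth=0
After op 2 (type): buf='gocat' undo_depth=2 redo_depth=0
After op 3 (type): buf='gocatone' undo_depth=3 redo_depth=0
After op 4 (undo): buf='gocat' undo_depth=2 redo_depth=1
After op 5 (type): buf='gocatabc' undo_depth=3 redo_depth=0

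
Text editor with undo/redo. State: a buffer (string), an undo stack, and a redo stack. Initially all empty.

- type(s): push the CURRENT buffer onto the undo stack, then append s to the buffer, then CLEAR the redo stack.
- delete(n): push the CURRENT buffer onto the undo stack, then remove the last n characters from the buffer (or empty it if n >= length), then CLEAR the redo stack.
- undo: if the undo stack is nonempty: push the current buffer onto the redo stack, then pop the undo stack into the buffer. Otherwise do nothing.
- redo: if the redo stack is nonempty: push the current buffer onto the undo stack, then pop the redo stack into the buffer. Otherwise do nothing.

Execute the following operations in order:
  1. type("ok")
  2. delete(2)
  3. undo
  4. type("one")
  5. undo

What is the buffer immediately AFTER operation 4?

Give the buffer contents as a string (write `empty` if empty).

Answer: okone

Derivation:
After op 1 (type): buf='ok' undo_depth=1 redo_depth=0
After op 2 (delete): buf='(empty)' undo_depth=2 redo_depth=0
After op 3 (undo): buf='ok' undo_depth=1 redo_depth=1
After op 4 (type): buf='okone' undo_depth=2 redo_depth=0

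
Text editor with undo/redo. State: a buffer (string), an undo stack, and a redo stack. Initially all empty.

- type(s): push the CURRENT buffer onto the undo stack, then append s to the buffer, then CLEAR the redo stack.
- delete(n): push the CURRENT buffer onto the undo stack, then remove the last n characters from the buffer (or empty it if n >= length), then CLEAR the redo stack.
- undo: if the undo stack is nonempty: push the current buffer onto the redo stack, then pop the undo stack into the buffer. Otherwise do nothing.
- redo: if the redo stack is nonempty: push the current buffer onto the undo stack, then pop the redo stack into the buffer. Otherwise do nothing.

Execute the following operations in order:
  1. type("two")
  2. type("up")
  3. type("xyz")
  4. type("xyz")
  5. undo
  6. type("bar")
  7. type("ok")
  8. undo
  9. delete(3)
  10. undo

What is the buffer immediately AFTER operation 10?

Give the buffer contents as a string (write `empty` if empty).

After op 1 (type): buf='two' undo_depth=1 redo_depth=0
After op 2 (type): buf='twoup' undo_depth=2 redo_depth=0
After op 3 (type): buf='twoupxyz' undo_depth=3 redo_depth=0
After op 4 (type): buf='twoupxyzxyz' undo_depth=4 redo_depth=0
After op 5 (undo): buf='twoupxyz' undo_depth=3 redo_depth=1
After op 6 (type): buf='twoupxyzbar' undo_depth=4 redo_depth=0
After op 7 (type): buf='twoupxyzbarok' undo_depth=5 redo_depth=0
After op 8 (undo): buf='twoupxyzbar' undo_depth=4 redo_depth=1
After op 9 (delete): buf='twoupxyz' undo_depth=5 redo_depth=0
After op 10 (undo): buf='twoupxyzbar' undo_depth=4 redo_depth=1

Answer: twoupxyzbar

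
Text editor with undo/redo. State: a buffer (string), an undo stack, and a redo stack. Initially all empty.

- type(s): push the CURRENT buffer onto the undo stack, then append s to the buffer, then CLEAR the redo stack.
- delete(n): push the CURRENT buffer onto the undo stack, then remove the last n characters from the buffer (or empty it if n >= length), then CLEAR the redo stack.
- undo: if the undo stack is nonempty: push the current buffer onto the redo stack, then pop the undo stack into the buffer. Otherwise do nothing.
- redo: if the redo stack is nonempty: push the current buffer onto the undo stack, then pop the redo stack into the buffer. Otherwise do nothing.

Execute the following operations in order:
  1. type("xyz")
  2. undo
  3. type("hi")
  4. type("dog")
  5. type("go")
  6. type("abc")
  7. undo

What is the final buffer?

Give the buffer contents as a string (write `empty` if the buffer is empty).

After op 1 (type): buf='xyz' undo_depth=1 redo_depth=0
After op 2 (undo): buf='(empty)' undo_depth=0 redo_depth=1
After op 3 (type): buf='hi' undo_depth=1 redo_depth=0
After op 4 (type): buf='hidog' undo_depth=2 redo_depth=0
After op 5 (type): buf='hidoggo' undo_depth=3 redo_depth=0
After op 6 (type): buf='hidoggoabc' undo_depth=4 redo_depth=0
After op 7 (undo): buf='hidoggo' undo_depth=3 redo_depth=1

Answer: hidoggo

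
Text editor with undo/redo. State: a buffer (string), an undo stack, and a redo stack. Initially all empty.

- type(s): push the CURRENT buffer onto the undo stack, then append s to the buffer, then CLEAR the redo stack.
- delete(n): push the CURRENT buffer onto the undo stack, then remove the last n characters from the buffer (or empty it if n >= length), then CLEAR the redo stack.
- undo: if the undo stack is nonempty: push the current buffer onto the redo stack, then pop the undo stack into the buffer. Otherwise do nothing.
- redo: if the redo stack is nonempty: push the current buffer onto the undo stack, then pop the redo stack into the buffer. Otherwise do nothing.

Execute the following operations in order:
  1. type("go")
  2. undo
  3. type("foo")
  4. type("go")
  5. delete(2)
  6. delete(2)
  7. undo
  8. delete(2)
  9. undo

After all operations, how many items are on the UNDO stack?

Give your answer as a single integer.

Answer: 3

Derivation:
After op 1 (type): buf='go' undo_depth=1 redo_depth=0
After op 2 (undo): buf='(empty)' undo_depth=0 redo_depth=1
After op 3 (type): buf='foo' undo_depth=1 redo_depth=0
After op 4 (type): buf='foogo' undo_depth=2 redo_depth=0
After op 5 (delete): buf='foo' undo_depth=3 redo_depth=0
After op 6 (delete): buf='f' undo_depth=4 redo_depth=0
After op 7 (undo): buf='foo' undo_depth=3 redo_depth=1
After op 8 (delete): buf='f' undo_depth=4 redo_depth=0
After op 9 (undo): buf='foo' undo_depth=3 redo_depth=1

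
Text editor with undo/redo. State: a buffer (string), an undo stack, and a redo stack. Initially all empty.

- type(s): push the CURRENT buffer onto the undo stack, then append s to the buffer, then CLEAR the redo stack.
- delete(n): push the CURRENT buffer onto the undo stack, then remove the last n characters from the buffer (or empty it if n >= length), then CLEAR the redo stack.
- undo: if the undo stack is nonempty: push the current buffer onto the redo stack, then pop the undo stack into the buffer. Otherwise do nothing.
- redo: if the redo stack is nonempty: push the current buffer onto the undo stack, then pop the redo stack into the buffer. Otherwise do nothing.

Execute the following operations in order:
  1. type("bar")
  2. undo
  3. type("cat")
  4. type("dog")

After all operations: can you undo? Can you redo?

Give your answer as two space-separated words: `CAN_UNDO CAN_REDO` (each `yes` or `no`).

After op 1 (type): buf='bar' undo_depth=1 redo_depth=0
After op 2 (undo): buf='(empty)' undo_depth=0 redo_depth=1
After op 3 (type): buf='cat' undo_depth=1 redo_depth=0
After op 4 (type): buf='catdog' undo_depth=2 redo_depth=0

Answer: yes no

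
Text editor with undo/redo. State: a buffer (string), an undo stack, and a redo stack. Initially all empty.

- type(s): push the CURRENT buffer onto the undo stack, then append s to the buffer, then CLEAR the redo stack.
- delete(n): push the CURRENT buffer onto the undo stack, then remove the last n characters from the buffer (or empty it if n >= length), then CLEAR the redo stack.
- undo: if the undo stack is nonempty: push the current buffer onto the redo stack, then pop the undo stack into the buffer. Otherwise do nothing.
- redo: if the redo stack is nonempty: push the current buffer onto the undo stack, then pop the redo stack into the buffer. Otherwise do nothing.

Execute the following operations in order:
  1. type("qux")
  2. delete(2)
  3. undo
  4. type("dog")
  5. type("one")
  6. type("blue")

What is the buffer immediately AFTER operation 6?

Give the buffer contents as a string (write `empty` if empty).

After op 1 (type): buf='qux' undo_depth=1 redo_depth=0
After op 2 (delete): buf='q' undo_depth=2 redo_depth=0
After op 3 (undo): buf='qux' undo_depth=1 redo_depth=1
After op 4 (type): buf='quxdog' undo_depth=2 redo_depth=0
After op 5 (type): buf='quxdogone' undo_depth=3 redo_depth=0
After op 6 (type): buf='quxdogoneblue' undo_depth=4 redo_depth=0

Answer: quxdogoneblue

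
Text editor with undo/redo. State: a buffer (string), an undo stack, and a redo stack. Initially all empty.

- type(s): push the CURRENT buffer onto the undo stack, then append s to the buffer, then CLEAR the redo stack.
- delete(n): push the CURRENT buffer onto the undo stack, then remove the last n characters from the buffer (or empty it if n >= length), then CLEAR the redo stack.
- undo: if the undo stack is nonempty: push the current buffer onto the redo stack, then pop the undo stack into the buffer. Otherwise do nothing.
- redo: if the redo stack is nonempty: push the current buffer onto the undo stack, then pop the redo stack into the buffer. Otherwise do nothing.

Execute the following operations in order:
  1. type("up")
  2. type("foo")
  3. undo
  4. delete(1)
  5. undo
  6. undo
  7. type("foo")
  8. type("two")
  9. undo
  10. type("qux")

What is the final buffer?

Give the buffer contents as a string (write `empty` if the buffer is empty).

After op 1 (type): buf='up' undo_depth=1 redo_depth=0
After op 2 (type): buf='upfoo' undo_depth=2 redo_depth=0
After op 3 (undo): buf='up' undo_depth=1 redo_depth=1
After op 4 (delete): buf='u' undo_depth=2 redo_depth=0
After op 5 (undo): buf='up' undo_depth=1 redo_depth=1
After op 6 (undo): buf='(empty)' undo_depth=0 redo_depth=2
After op 7 (type): buf='foo' undo_depth=1 redo_depth=0
After op 8 (type): buf='footwo' undo_depth=2 redo_depth=0
After op 9 (undo): buf='foo' undo_depth=1 redo_depth=1
After op 10 (type): buf='fooqux' undo_depth=2 redo_depth=0

Answer: fooqux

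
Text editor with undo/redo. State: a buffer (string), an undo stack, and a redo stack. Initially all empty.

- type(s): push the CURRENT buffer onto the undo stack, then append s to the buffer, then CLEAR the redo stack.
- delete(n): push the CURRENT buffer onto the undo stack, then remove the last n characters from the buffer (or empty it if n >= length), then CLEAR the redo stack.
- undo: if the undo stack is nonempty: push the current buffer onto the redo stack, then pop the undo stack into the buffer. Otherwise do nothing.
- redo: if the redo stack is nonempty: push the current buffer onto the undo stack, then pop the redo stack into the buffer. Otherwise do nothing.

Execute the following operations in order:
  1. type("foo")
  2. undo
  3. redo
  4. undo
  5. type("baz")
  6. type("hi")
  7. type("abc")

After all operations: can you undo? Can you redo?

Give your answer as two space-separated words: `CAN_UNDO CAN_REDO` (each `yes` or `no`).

After op 1 (type): buf='foo' undo_depth=1 redo_depth=0
After op 2 (undo): buf='(empty)' undo_depth=0 redo_depth=1
After op 3 (redo): buf='foo' undo_depth=1 redo_depth=0
After op 4 (undo): buf='(empty)' undo_depth=0 redo_depth=1
After op 5 (type): buf='baz' undo_depth=1 redo_depth=0
After op 6 (type): buf='bazhi' undo_depth=2 redo_depth=0
After op 7 (type): buf='bazhiabc' undo_depth=3 redo_depth=0

Answer: yes no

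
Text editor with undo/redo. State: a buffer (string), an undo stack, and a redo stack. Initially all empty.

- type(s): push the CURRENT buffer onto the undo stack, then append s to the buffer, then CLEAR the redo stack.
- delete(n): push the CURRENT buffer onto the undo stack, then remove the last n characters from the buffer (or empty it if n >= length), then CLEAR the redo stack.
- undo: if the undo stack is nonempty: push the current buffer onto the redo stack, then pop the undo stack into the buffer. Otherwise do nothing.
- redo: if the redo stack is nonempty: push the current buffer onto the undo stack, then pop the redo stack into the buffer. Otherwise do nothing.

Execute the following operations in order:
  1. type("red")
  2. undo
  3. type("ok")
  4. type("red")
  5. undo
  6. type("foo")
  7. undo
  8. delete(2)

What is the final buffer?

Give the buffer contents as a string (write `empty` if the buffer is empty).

After op 1 (type): buf='red' undo_depth=1 redo_depth=0
After op 2 (undo): buf='(empty)' undo_depth=0 redo_depth=1
After op 3 (type): buf='ok' undo_depth=1 redo_depth=0
After op 4 (type): buf='okred' undo_depth=2 redo_depth=0
After op 5 (undo): buf='ok' undo_depth=1 redo_depth=1
After op 6 (type): buf='okfoo' undo_depth=2 redo_depth=0
After op 7 (undo): buf='ok' undo_depth=1 redo_depth=1
After op 8 (delete): buf='(empty)' undo_depth=2 redo_depth=0

Answer: empty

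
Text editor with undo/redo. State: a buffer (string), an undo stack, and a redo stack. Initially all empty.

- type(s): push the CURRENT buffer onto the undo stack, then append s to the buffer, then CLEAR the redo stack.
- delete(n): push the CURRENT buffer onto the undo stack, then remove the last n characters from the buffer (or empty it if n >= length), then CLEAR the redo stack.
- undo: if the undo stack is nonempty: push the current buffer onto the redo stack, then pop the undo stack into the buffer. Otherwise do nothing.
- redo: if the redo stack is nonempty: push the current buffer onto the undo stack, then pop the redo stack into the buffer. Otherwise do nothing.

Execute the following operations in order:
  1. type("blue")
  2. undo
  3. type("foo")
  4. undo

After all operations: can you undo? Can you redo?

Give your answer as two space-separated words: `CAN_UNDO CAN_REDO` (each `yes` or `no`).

Answer: no yes

Derivation:
After op 1 (type): buf='blue' undo_depth=1 redo_depth=0
After op 2 (undo): buf='(empty)' undo_depth=0 redo_depth=1
After op 3 (type): buf='foo' undo_depth=1 redo_depth=0
After op 4 (undo): buf='(empty)' undo_depth=0 redo_depth=1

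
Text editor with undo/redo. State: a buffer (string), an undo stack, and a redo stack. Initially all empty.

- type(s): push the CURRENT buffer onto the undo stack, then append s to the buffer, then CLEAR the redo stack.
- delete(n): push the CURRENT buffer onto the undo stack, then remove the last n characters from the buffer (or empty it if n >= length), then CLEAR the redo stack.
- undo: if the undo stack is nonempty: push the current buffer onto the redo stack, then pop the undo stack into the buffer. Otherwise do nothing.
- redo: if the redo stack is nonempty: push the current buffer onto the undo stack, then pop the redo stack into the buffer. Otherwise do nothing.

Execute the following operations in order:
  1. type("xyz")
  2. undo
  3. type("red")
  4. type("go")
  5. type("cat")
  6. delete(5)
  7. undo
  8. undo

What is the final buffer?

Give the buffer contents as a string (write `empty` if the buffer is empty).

After op 1 (type): buf='xyz' undo_depth=1 redo_depth=0
After op 2 (undo): buf='(empty)' undo_depth=0 redo_depth=1
After op 3 (type): buf='red' undo_depth=1 redo_depth=0
After op 4 (type): buf='redgo' undo_depth=2 redo_depth=0
After op 5 (type): buf='redgocat' undo_depth=3 redo_depth=0
After op 6 (delete): buf='red' undo_depth=4 redo_depth=0
After op 7 (undo): buf='redgocat' undo_depth=3 redo_depth=1
After op 8 (undo): buf='redgo' undo_depth=2 redo_depth=2

Answer: redgo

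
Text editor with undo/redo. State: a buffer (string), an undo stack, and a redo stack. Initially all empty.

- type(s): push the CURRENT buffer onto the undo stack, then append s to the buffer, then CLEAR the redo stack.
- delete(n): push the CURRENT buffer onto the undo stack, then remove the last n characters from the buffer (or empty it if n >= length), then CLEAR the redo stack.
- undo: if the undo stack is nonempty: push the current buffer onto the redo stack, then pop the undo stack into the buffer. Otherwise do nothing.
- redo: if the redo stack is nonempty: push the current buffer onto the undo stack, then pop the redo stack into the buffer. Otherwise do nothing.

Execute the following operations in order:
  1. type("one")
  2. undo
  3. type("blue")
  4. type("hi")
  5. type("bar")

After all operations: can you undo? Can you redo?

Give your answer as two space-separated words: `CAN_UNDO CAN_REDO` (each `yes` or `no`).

Answer: yes no

Derivation:
After op 1 (type): buf='one' undo_depth=1 redo_depth=0
After op 2 (undo): buf='(empty)' undo_depth=0 redo_depth=1
After op 3 (type): buf='blue' undo_depth=1 redo_depth=0
After op 4 (type): buf='bluehi' undo_depth=2 redo_depth=0
After op 5 (type): buf='bluehibar' undo_depth=3 redo_depth=0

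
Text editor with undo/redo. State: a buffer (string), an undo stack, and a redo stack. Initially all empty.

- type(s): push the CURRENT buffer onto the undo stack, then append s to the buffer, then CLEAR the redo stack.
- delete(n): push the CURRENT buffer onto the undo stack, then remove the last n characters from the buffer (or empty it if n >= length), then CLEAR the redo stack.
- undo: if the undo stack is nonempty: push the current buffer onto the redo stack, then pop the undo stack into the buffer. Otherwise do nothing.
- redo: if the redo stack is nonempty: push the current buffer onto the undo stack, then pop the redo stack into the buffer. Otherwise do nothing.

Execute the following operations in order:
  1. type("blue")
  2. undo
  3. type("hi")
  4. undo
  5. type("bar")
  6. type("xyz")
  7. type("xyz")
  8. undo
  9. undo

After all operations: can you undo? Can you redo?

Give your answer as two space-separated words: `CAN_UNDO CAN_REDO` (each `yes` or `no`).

Answer: yes yes

Derivation:
After op 1 (type): buf='blue' undo_depth=1 redo_depth=0
After op 2 (undo): buf='(empty)' undo_depth=0 redo_depth=1
After op 3 (type): buf='hi' undo_depth=1 redo_depth=0
After op 4 (undo): buf='(empty)' undo_depth=0 redo_depth=1
After op 5 (type): buf='bar' undo_depth=1 redo_depth=0
After op 6 (type): buf='barxyz' undo_depth=2 redo_depth=0
After op 7 (type): buf='barxyzxyz' undo_depth=3 redo_depth=0
After op 8 (undo): buf='barxyz' undo_depth=2 redo_depth=1
After op 9 (undo): buf='bar' undo_depth=1 redo_depth=2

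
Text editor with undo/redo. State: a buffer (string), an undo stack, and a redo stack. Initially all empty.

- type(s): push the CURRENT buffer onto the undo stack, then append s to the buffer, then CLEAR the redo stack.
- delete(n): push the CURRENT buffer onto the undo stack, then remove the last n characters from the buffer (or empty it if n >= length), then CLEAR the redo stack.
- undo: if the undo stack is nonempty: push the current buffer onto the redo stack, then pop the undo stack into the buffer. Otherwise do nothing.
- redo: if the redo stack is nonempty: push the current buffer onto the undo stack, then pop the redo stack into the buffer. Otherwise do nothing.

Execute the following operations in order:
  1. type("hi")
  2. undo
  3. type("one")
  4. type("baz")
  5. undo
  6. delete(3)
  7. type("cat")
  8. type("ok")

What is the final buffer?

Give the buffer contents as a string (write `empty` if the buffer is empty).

After op 1 (type): buf='hi' undo_depth=1 redo_depth=0
After op 2 (undo): buf='(empty)' undo_depth=0 redo_depth=1
After op 3 (type): buf='one' undo_depth=1 redo_depth=0
After op 4 (type): buf='onebaz' undo_depth=2 redo_depth=0
After op 5 (undo): buf='one' undo_depth=1 redo_depth=1
After op 6 (delete): buf='(empty)' undo_depth=2 redo_depth=0
After op 7 (type): buf='cat' undo_depth=3 redo_depth=0
After op 8 (type): buf='catok' undo_depth=4 redo_depth=0

Answer: catok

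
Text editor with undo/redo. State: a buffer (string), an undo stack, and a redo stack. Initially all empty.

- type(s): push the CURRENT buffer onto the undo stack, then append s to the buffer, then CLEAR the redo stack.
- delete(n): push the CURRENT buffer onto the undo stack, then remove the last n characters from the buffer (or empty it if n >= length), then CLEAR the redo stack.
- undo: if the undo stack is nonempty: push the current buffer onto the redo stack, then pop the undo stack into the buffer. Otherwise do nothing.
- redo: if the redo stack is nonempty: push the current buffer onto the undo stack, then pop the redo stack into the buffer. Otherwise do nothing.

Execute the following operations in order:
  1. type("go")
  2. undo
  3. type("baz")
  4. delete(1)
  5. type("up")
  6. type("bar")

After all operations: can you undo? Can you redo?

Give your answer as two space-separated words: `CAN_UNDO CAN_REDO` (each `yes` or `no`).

After op 1 (type): buf='go' undo_depth=1 redo_depth=0
After op 2 (undo): buf='(empty)' undo_depth=0 redo_depth=1
After op 3 (type): buf='baz' undo_depth=1 redo_depth=0
After op 4 (delete): buf='ba' undo_depth=2 redo_depth=0
After op 5 (type): buf='baup' undo_depth=3 redo_depth=0
After op 6 (type): buf='baupbar' undo_depth=4 redo_depth=0

Answer: yes no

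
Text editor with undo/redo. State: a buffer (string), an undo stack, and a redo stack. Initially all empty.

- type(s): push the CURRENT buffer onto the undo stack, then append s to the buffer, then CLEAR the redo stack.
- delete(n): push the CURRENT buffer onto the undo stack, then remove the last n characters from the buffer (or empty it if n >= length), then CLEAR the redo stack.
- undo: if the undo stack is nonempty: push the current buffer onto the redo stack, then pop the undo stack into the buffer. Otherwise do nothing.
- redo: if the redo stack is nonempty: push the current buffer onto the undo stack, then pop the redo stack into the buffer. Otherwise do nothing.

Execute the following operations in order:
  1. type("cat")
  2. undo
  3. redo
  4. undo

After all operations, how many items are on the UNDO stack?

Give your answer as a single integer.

Answer: 0

Derivation:
After op 1 (type): buf='cat' undo_depth=1 redo_depth=0
After op 2 (undo): buf='(empty)' undo_depth=0 redo_depth=1
After op 3 (redo): buf='cat' undo_depth=1 redo_depth=0
After op 4 (undo): buf='(empty)' undo_depth=0 redo_depth=1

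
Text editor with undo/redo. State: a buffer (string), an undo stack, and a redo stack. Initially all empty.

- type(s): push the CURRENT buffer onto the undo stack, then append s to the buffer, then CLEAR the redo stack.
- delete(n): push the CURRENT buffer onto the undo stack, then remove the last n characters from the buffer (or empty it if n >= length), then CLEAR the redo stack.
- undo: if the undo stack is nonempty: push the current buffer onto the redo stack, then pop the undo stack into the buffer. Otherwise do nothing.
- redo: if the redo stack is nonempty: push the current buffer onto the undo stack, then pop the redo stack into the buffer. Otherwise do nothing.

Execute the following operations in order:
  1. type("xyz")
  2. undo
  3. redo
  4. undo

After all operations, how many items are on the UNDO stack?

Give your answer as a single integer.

Answer: 0

Derivation:
After op 1 (type): buf='xyz' undo_depth=1 redo_depth=0
After op 2 (undo): buf='(empty)' undo_depth=0 redo_depth=1
After op 3 (redo): buf='xyz' undo_depth=1 redo_depth=0
After op 4 (undo): buf='(empty)' undo_depth=0 redo_depth=1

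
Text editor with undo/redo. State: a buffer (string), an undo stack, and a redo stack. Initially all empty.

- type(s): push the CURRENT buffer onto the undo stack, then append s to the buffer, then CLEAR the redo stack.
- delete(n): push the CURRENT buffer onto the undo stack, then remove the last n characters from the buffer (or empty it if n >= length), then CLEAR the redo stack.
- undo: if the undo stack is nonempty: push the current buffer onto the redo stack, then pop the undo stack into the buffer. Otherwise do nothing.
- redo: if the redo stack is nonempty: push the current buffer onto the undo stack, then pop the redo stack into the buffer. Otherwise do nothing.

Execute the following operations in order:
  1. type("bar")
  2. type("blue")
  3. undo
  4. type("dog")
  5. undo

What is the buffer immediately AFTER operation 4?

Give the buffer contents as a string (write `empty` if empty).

After op 1 (type): buf='bar' undo_depth=1 redo_depth=0
After op 2 (type): buf='barblue' undo_depth=2 redo_depth=0
After op 3 (undo): buf='bar' undo_depth=1 redo_depth=1
After op 4 (type): buf='bardog' undo_depth=2 redo_depth=0

Answer: bardog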